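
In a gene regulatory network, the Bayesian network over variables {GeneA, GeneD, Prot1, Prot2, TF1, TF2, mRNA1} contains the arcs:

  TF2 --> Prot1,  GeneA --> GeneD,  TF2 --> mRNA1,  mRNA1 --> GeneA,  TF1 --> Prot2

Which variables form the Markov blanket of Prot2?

{TF1}

Children of Prot2: none.
Parents of Prot2: TF1.
Prot2 has no children, so there are no co-parents.
Union: {TF1} ∪ {} ∪ {} = {TF1}.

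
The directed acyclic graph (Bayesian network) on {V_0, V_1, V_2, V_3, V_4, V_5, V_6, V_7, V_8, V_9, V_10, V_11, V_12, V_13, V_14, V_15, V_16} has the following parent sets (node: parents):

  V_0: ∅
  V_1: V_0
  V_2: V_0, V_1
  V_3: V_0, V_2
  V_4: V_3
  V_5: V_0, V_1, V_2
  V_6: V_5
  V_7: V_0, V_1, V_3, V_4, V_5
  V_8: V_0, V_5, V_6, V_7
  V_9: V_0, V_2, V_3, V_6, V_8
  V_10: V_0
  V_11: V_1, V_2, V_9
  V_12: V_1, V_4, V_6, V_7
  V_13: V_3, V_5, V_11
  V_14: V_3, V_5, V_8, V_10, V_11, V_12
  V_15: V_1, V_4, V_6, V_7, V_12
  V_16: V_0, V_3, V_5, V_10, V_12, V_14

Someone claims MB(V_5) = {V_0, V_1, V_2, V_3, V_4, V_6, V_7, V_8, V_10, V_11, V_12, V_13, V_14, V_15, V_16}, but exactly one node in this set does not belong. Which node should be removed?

V_15

The Markov blanket of a node is its parents, its children, and the other parents of its children.
V_5 has parents V_0, V_1, V_2.
V_5's children: V_6, V_7, V_8, V_13, V_14, V_16.
For each child, the remaining parents (spouses of V_5):
  V_6 has no other parent.
  V_7's other parents are V_0, V_1, V_3, V_4.
  parents(V_8) \ {V_5} = {V_0, V_6, V_7}.
  parents(V_13) \ {V_5} = {V_3, V_11}.
  V_14's other parents are V_3, V_8, V_10, V_11, V_12.
  parents(V_16) \ {V_5} = {V_0, V_3, V_10, V_12, V_14}.
MB(V_5) = {V_0, V_1, V_2, V_3, V_4, V_6, V_7, V_8, V_10, V_11, V_12, V_13, V_14, V_16}.
V_15 is neither a parent, child, nor co-parent of V_5, so it does not belong.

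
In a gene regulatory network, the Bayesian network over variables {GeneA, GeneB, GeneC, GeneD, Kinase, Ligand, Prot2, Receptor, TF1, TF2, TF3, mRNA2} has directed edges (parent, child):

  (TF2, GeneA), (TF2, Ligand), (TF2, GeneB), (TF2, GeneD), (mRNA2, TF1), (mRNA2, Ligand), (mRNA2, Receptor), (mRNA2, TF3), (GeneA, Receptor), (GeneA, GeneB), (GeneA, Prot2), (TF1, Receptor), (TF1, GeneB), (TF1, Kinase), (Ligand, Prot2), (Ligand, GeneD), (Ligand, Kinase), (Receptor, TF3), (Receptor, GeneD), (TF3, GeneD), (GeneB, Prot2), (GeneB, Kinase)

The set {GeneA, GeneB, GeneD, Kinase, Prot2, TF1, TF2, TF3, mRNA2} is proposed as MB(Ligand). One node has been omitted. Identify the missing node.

Ligand's children: GeneD, Kinase, Prot2.
Pa(Ligand) = {TF2, mRNA2}.
Co-parents of Ligand (other parents of its children):
  parents(Prot2) \ {Ligand} = {GeneA, GeneB}.
  parents(GeneD) \ {Ligand} = {Receptor, TF2, TF3}.
  Kinase also has parents GeneB, TF1.
MB(Ligand) = {GeneA, GeneB, GeneD, Kinase, Prot2, Receptor, TF1, TF2, TF3, mRNA2}.
Comparing with the claimed set, Receptor is missing.

Receptor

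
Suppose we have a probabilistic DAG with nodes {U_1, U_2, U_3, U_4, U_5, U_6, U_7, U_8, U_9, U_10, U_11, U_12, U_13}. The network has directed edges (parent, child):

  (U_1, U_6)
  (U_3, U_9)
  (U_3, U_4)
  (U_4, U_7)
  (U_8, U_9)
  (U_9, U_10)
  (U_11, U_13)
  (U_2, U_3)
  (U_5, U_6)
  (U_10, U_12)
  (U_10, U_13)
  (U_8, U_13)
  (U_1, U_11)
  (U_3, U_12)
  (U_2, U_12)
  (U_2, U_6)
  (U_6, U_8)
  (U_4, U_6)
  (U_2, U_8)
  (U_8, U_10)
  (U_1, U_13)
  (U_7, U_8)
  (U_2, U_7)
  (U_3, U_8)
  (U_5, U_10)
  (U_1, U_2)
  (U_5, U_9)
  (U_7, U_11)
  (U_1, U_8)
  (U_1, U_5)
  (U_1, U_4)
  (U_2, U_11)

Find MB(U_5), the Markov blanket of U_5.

{U_1, U_2, U_3, U_4, U_6, U_8, U_9, U_10}

Parents of U_5: U_1.
Children of U_5: U_6, U_9, U_10.
Other parents of U_5's children:
  U_6 also has parents U_1, U_2, U_4.
  U_9's other parents are U_3, U_8.
  parents(U_10) \ {U_5} = {U_8, U_9}.
Taking the union gives {U_1, U_2, U_3, U_4, U_6, U_8, U_9, U_10}.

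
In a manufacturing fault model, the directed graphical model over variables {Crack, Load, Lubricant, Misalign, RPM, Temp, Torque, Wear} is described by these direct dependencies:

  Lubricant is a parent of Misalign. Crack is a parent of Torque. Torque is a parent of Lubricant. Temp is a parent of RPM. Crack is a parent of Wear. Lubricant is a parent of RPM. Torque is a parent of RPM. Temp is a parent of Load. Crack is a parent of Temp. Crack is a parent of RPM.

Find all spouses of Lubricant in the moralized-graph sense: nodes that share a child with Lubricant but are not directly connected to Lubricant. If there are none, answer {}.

Children of Lubricant: Misalign, RPM.
  Misalign has no other parent.
  parents(RPM) \ {Lubricant} = {Crack, Temp, Torque}.
Excluding nodes already adjacent to Lubricant (Misalign, RPM, Torque), the co-parent-only contribution is {Crack, Temp}.

{Crack, Temp}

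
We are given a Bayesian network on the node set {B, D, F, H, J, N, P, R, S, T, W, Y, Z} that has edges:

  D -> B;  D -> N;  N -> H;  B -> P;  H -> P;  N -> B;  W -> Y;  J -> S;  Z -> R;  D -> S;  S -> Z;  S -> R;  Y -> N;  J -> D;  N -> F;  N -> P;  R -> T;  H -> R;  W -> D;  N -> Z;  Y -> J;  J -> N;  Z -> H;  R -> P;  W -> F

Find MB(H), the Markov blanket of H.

{B, N, P, R, S, Z}

H has parents N, Z.
Children of H: P, R.
For each child, the remaining parents (spouses of H):
  R's other parents are S, Z.
  P also has parents B, N, R.
MB(H) = {B, N, P, R, S, Z}.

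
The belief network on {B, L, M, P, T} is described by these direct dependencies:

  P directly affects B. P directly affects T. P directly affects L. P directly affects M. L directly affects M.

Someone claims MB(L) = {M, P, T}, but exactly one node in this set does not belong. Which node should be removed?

T

Pa(L) = {P}.
Children of L: M.
Other parents of L's children:
  M: P
MB(L) = {M, P}.
T is neither a parent, child, nor co-parent of L, so it does not belong.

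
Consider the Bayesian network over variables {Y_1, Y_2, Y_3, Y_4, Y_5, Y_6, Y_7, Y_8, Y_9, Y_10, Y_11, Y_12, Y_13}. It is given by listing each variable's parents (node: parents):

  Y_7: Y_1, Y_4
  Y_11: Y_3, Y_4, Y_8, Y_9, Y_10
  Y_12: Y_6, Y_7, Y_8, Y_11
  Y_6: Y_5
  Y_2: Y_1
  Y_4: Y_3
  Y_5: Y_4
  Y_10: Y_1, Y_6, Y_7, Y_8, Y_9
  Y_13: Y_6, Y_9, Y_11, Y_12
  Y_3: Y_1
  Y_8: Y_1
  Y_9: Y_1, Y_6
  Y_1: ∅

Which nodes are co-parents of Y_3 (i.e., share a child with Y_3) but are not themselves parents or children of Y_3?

Children of Y_3: Y_4, Y_11.
  Y_4: —
  Y_11: Y_4, Y_8, Y_9, Y_10
Excluding nodes already adjacent to Y_3 (Y_1, Y_4, Y_11), the co-parent-only contribution is {Y_8, Y_9, Y_10}.

{Y_8, Y_9, Y_10}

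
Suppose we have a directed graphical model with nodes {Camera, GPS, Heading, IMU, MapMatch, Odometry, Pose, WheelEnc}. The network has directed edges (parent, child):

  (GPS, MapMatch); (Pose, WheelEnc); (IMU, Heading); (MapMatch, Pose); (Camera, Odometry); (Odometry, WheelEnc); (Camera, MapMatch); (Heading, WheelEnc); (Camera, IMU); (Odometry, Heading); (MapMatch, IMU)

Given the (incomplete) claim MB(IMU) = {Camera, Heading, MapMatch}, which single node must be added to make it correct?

Odometry

A node's Markov blanket = Pa ∪ Ch ∪ (parents of Ch other than the node itself).
IMU has child Heading.
Parents of IMU: Camera, MapMatch.
Co-parents of IMU (other parents of its children):
  Heading's other parent is Odometry.
MB(IMU) = {Camera, Heading, MapMatch, Odometry}.
Comparing with the claimed set, Odometry is missing.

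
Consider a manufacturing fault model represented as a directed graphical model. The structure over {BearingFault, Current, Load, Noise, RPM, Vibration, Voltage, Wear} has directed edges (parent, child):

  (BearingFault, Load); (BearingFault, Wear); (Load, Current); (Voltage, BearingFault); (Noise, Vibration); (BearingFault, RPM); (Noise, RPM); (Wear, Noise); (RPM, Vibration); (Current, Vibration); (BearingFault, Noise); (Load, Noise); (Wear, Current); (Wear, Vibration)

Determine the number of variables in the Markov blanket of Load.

Load has children Current, Noise.
Load's parents: BearingFault.
For each child, the remaining parents (spouses of Load):
  Noise's other parents are BearingFault, Wear.
  parents(Current) \ {Load} = {Wear}.
MB(Load) = {BearingFault, Current, Noise, Wear}, which has 4 nodes.

4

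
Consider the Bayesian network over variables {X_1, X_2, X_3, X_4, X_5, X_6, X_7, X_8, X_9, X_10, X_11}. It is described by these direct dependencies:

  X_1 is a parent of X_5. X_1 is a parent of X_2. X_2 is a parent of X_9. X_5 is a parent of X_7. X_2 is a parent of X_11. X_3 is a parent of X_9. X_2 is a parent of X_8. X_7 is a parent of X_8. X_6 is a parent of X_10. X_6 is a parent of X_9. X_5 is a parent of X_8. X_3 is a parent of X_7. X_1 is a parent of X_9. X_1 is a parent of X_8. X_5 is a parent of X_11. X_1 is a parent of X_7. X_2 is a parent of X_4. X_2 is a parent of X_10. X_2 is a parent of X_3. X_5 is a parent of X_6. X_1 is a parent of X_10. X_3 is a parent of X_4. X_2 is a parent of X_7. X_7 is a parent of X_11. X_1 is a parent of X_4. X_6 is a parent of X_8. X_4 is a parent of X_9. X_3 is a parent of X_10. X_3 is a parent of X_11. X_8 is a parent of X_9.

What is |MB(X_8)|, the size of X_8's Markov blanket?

8

Recall MB(v) = parents ∪ children ∪ spouses, where spouses are the other parents of v's children.
X_8's parents: X_1, X_2, X_5, X_6, X_7.
X_8 has child X_9.
Co-parents of X_8 (other parents of its children):
  X_9: X_1, X_2, X_3, X_4, X_6
MB(X_8) = {X_1, X_2, X_3, X_4, X_5, X_6, X_7, X_9}, which has 8 nodes.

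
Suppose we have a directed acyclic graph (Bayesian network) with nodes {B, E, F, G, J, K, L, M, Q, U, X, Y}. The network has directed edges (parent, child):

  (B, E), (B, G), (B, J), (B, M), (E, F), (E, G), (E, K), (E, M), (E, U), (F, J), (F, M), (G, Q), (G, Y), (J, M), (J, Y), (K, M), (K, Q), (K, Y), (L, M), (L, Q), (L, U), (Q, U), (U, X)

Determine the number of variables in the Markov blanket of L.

9

By definition, MB(L) is built from L's parents, L's children, and the co-parents of L.
Children of L: M, Q, U.
L's parents: none.
Other parents of L's children:
  M's other parents are B, E, F, J, K.
  Q also has parents G, K.
  parents(U) \ {L} = {E, Q}.
MB(L) = {B, E, F, G, J, K, M, Q, U}, which has 9 nodes.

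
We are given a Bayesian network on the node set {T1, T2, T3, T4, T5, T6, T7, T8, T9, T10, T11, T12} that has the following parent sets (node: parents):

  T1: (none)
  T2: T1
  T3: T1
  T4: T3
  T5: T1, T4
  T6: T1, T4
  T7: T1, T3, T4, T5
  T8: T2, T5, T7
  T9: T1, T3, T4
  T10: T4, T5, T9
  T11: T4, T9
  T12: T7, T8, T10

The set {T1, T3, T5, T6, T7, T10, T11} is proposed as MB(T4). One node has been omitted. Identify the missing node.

T9

The Markov blanket of a node is its parents, its children, and the other parents of its children.
Parents of T4: T3.
Children of T4: T5, T6, T7, T9, T10, T11.
For each child, the remaining parents (spouses of T4):
  T5's other parent is T1.
  T6's other parent is T1.
  T7's other parents are T1, T3, T5.
  parents(T9) \ {T4} = {T1, T3}.
  T10's other parents are T5, T9.
  T11 also has parent T9.
MB(T4) = {T1, T3, T5, T6, T7, T9, T10, T11}.
Comparing with the claimed set, T9 is missing.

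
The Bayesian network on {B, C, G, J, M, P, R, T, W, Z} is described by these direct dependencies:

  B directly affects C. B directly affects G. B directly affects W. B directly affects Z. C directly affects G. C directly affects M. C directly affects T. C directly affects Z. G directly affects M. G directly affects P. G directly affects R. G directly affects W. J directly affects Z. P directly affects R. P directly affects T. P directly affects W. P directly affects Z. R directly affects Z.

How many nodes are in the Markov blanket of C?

8

A node's Markov blanket = Pa ∪ Ch ∪ (parents of Ch other than the node itself).
Ch(C) = {G, M, T, Z}.
Parents of C: B.
Parents of each child, excluding C:
  G also has parent B.
  M's other parent is G.
  T also has parent P.
  Z also has parents B, J, P, R.
MB(C) = {B, G, J, M, P, R, T, Z}, which has 8 nodes.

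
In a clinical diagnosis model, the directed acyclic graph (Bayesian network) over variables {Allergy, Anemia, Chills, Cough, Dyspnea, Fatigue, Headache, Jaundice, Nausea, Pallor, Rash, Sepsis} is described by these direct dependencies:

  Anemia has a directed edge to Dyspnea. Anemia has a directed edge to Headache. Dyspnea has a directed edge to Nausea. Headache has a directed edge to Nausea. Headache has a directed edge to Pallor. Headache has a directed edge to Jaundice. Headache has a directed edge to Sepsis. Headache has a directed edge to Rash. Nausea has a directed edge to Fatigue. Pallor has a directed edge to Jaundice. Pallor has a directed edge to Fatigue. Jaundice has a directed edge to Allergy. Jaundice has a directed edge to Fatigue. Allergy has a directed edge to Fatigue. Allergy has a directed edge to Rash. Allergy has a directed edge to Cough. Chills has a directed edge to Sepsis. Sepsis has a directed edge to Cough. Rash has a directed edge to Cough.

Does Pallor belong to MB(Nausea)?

Pallor is a co-parent of Nausea: both are parents of Fatigue.
So Pallor ∈ MB(Nausea).

Yes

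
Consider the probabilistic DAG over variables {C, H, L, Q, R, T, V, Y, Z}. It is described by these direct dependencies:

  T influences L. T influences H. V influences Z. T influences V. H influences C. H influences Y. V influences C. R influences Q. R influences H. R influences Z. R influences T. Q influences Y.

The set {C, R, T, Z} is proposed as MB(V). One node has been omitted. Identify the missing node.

Parents of V: T.
V's children: C, Z.
Parents of each child, excluding V:
  C: H
  Z: R
MB(V) = {C, H, R, T, Z}.
Comparing with the claimed set, H is missing.

H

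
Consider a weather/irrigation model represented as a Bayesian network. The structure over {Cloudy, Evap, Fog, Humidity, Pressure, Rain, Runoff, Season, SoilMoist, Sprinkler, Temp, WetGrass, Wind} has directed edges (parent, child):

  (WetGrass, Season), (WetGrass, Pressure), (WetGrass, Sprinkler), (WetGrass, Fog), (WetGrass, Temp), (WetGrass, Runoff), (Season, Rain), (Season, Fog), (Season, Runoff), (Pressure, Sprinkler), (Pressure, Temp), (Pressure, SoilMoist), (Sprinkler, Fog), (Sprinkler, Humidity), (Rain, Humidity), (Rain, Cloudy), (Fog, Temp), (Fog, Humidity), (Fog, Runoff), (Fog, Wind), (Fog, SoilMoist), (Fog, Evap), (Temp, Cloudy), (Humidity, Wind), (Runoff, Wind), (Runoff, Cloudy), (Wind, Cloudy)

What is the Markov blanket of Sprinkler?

{Fog, Humidity, Pressure, Rain, Season, WetGrass}

A node's Markov blanket = Pa ∪ Ch ∪ (parents of Ch other than the node itself).
Parents of Sprinkler: Pressure, WetGrass.
Ch(Sprinkler) = {Fog, Humidity}.
Other parents of Sprinkler's children:
  parents(Fog) \ {Sprinkler} = {Season, WetGrass}.
  Humidity's other parents are Fog, Rain.
Union: {Pressure, WetGrass} ∪ {Fog, Humidity} ∪ {Fog, Rain, Season, WetGrass} = {Fog, Humidity, Pressure, Rain, Season, WetGrass}.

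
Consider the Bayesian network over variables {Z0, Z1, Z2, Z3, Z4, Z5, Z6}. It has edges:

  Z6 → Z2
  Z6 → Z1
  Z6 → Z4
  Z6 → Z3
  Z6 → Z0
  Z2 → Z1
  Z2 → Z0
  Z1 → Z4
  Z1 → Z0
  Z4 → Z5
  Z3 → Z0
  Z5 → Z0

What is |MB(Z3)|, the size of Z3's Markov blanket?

The Markov blanket of a node is its parents, its children, and the other parents of its children.
Z3 has parent Z6.
Children of Z3: Z0.
Parents of each child, excluding Z3:
  parents(Z0) \ {Z3} = {Z1, Z2, Z5, Z6}.
MB(Z3) = {Z0, Z1, Z2, Z5, Z6}, which has 5 nodes.

5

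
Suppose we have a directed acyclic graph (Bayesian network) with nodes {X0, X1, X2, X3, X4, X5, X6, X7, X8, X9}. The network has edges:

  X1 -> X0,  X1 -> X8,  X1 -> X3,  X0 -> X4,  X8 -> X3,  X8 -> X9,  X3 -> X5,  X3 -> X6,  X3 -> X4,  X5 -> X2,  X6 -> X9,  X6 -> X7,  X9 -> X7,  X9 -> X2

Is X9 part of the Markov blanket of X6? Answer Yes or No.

X9 is a child of X6.
So X9 ∈ MB(X6).

Yes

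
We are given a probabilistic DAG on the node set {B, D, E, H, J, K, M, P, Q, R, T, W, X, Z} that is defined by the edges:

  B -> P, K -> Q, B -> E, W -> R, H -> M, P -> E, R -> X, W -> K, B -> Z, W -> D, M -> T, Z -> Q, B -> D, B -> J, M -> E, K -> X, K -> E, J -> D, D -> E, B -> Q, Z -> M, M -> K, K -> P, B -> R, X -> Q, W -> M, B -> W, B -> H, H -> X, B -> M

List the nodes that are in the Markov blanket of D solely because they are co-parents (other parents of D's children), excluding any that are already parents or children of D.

{K, M, P}

Children of D: E.
  E: B, K, M, P
Excluding nodes already adjacent to D (B, E, J, W), the co-parent-only contribution is {K, M, P}.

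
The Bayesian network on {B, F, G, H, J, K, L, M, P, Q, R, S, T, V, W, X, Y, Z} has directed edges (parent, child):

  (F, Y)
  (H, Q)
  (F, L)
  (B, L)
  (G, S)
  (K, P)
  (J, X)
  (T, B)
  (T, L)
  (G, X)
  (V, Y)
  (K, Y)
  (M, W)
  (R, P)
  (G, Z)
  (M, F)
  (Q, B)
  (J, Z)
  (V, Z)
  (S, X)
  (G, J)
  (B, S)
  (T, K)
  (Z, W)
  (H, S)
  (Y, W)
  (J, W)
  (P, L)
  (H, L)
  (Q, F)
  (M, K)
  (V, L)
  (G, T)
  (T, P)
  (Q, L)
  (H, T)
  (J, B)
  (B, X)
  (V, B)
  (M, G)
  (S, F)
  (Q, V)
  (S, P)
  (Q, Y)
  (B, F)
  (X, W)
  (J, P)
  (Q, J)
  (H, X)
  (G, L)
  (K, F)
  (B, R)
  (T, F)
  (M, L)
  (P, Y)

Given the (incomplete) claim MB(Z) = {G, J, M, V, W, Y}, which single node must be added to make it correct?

Z's parents: G, J, V.
Z's children: W.
Parents of each child, excluding Z:
  W: J, M, X, Y
MB(Z) = {G, J, M, V, W, X, Y}.
Comparing with the claimed set, X is missing.

X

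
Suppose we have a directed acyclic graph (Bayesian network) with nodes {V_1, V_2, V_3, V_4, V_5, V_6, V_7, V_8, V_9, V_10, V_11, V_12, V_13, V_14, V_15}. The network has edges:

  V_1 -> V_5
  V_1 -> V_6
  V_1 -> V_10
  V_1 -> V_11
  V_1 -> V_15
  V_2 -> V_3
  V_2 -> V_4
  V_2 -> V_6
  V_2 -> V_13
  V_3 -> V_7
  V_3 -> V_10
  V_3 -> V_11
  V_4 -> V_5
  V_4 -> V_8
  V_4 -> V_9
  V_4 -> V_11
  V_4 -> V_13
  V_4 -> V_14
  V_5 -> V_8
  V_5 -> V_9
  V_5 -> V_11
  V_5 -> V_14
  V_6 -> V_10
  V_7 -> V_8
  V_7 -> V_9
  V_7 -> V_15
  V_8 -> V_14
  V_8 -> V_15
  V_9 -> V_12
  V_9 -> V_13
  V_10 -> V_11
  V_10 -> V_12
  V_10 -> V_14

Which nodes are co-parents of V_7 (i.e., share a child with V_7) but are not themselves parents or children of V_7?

Children of V_7: V_8, V_9, V_15.
  parents(V_8) \ {V_7} = {V_4, V_5}.
  parents(V_9) \ {V_7} = {V_4, V_5}.
  parents(V_15) \ {V_7} = {V_1, V_8}.
Excluding nodes already adjacent to V_7 (V_3, V_8, V_9, V_15), the co-parent-only contribution is {V_1, V_4, V_5}.

{V_1, V_4, V_5}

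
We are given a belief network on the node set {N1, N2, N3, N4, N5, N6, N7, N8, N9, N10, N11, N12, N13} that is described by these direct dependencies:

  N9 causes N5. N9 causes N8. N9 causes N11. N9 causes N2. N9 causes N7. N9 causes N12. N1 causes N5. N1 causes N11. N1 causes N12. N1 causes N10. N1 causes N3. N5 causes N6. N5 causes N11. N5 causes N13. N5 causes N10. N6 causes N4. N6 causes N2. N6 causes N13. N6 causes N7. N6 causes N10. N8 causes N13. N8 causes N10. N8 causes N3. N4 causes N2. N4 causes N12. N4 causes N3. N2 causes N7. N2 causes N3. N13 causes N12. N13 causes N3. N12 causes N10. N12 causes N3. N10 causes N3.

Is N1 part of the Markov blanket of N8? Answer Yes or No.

N1 is a co-parent of N8: both are parents of N10, N3.
So N1 ∈ MB(N8).

Yes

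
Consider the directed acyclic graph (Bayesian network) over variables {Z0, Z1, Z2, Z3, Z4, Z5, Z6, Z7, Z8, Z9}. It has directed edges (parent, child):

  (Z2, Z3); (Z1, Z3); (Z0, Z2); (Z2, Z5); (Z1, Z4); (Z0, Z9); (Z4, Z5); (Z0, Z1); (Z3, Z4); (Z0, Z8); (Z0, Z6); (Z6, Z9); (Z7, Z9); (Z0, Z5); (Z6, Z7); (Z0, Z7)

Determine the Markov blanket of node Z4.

Z4's children: Z5.
Z4's parents: Z1, Z3.
Co-parents of Z4 (other parents of its children):
  Z5's other parents are Z0, Z2.
Union: {Z1, Z3} ∪ {Z5} ∪ {Z0, Z2} = {Z0, Z1, Z2, Z3, Z5}.

{Z0, Z1, Z2, Z3, Z5}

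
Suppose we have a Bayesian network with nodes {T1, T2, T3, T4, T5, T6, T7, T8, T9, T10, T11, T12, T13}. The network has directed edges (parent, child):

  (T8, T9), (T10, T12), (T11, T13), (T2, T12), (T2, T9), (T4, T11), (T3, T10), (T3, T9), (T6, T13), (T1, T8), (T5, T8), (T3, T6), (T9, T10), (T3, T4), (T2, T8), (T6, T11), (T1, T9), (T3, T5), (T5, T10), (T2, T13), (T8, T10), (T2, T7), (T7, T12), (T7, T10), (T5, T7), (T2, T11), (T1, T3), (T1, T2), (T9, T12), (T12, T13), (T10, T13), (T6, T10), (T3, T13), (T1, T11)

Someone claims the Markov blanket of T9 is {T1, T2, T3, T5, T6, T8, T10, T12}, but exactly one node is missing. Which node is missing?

T7

Recall MB(v) = parents ∪ children ∪ spouses, where spouses are the other parents of v's children.
T9's parents: T1, T2, T3, T8.
Children of T9: T10, T12.
Other parents of T9's children:
  parents(T10) \ {T9} = {T3, T5, T6, T7, T8}.
  T12's other parents are T2, T7, T10.
MB(T9) = {T1, T2, T3, T5, T6, T7, T8, T10, T12}.
Comparing with the claimed set, T7 is missing.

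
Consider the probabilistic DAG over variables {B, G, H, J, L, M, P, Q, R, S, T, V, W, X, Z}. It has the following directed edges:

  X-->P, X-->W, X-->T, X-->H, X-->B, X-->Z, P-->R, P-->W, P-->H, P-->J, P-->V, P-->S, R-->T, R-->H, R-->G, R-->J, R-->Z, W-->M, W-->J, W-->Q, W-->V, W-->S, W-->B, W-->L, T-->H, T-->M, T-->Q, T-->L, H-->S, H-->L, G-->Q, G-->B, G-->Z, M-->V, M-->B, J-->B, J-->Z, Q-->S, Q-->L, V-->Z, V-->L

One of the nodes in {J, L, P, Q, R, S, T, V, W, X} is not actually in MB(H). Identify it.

J

Recall MB(v) = parents ∪ children ∪ spouses, where spouses are the other parents of v's children.
H's parents: P, R, T, X.
Ch(H) = {L, S}.
Parents of each child, excluding H:
  S: P, Q, W
  L: Q, T, V, W
MB(H) = {L, P, Q, R, S, T, V, W, X}.
J is neither a parent, child, nor co-parent of H, so it does not belong.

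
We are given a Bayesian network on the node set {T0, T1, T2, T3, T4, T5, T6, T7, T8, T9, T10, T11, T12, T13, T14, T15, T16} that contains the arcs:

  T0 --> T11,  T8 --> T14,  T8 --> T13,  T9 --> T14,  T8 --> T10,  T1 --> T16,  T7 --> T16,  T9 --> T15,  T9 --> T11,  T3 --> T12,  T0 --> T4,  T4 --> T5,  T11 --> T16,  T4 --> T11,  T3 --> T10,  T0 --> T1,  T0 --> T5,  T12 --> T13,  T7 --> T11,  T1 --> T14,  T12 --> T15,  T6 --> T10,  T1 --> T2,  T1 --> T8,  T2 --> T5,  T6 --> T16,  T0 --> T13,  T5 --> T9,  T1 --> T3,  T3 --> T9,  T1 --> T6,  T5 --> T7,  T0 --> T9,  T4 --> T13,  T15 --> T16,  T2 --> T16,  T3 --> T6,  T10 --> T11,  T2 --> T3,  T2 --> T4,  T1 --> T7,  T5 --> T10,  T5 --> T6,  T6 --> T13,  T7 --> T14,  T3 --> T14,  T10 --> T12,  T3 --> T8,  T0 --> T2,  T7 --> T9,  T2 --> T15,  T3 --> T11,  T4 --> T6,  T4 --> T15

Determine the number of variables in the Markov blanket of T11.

T11 has parents T0, T3, T4, T7, T9, T10.
T11's children: T16.
For each child, the remaining parents (spouses of T11):
  parents(T16) \ {T11} = {T1, T2, T6, T7, T15}.
MB(T11) = {T0, T1, T2, T3, T4, T6, T7, T9, T10, T15, T16}, which has 11 nodes.

11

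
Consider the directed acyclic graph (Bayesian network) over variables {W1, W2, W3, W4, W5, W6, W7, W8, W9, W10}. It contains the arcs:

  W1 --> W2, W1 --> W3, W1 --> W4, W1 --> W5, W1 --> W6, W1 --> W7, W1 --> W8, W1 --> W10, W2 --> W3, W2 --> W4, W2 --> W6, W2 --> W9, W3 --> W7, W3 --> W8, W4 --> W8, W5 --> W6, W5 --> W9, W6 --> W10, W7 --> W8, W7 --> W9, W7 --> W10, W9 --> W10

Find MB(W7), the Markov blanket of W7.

{W1, W2, W3, W4, W5, W6, W8, W9, W10}

The Markov blanket of a node is its parents, its children, and the other parents of its children.
Pa(W7) = {W1, W3}.
Children of W7: W8, W9, W10.
Parents of each child, excluding W7:
  W8's other parents are W1, W3, W4.
  W9 also has parents W2, W5.
  W10's other parents are W1, W6, W9.
Union: {W1, W3} ∪ {W8, W9, W10} ∪ {W1, W2, W3, W4, W5, W6, W9} = {W1, W2, W3, W4, W5, W6, W8, W9, W10}.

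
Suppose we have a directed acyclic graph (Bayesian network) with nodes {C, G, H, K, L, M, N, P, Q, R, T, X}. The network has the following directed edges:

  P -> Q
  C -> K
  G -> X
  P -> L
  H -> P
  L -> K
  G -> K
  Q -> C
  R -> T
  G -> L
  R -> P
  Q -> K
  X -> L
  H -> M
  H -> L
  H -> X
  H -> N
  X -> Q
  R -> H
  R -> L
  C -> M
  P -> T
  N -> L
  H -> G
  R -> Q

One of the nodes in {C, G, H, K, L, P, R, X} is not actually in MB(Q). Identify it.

Pa(Q) = {P, R, X}.
Q's children: C, K.
Co-parents of Q (other parents of its children):
  C has no other parent.
  K's other parents are C, G, L.
MB(Q) = {C, G, K, L, P, R, X}.
H is neither a parent, child, nor co-parent of Q, so it does not belong.

H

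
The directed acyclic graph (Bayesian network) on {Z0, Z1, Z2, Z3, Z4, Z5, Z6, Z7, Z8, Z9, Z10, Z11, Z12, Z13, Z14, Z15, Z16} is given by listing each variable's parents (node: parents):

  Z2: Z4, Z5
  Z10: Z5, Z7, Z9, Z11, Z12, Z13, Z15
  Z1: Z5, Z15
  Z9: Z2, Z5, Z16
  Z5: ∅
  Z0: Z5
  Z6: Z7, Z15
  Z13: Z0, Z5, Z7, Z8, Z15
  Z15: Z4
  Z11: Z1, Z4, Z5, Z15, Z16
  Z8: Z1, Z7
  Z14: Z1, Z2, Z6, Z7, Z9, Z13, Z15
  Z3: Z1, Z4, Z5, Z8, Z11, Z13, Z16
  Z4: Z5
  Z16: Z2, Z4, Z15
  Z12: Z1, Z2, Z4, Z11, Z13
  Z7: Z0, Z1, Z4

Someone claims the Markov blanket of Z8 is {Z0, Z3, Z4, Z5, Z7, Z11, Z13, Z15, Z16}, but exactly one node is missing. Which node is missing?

Recall MB(v) = parents ∪ children ∪ spouses, where spouses are the other parents of v's children.
Children of Z8: Z3, Z13.
Z8's parents: Z1, Z7.
For each child, the remaining parents (spouses of Z8):
  Z13 also has parents Z0, Z5, Z7, Z15.
  Z3's other parents are Z1, Z4, Z5, Z11, Z13, Z16.
MB(Z8) = {Z0, Z1, Z3, Z4, Z5, Z7, Z11, Z13, Z15, Z16}.
Comparing with the claimed set, Z1 is missing.

Z1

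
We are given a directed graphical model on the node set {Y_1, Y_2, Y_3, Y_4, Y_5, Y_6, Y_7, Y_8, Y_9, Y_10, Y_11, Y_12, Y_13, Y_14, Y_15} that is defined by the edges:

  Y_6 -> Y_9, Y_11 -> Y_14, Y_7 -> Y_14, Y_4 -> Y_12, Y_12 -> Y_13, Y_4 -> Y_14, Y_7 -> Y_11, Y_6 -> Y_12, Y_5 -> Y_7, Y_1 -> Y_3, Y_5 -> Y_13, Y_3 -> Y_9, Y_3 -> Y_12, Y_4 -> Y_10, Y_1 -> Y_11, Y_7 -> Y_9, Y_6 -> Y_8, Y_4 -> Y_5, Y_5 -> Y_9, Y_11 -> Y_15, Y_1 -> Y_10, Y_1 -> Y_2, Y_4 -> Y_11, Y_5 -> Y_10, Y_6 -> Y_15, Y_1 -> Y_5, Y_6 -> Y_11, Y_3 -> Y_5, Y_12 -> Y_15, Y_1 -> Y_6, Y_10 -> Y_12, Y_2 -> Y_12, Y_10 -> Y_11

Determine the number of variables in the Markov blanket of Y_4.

Children of Y_4: Y_5, Y_10, Y_11, Y_12, Y_14.
Y_4 has no parents.
Co-parents of Y_4 (other parents of its children):
  Y_5's other parents are Y_1, Y_3.
  Y_10's other parents are Y_1, Y_5.
  Y_11's other parents are Y_1, Y_6, Y_7, Y_10.
  Y_12 also has parents Y_2, Y_3, Y_6, Y_10.
  Y_14 also has parents Y_7, Y_11.
MB(Y_4) = {Y_1, Y_2, Y_3, Y_5, Y_6, Y_7, Y_10, Y_11, Y_12, Y_14}, which has 10 nodes.

10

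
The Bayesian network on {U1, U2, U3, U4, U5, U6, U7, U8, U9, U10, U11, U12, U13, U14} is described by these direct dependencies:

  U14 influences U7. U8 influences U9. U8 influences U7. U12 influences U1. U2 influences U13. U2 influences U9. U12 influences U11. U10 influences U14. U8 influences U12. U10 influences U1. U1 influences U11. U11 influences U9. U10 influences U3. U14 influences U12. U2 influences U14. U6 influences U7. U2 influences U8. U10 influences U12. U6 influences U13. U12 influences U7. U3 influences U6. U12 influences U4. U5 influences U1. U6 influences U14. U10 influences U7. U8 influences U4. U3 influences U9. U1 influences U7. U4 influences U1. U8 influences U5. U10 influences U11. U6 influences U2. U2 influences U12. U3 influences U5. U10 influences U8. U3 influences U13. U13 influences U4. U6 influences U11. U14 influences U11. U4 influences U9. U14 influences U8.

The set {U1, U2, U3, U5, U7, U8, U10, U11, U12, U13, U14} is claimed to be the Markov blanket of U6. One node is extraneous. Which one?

U5

U6's parents: U3.
U6 has children U2, U7, U11, U13, U14.
Parents of each child, excluding U6:
  U2 has no other parent.
  U14 also has parents U2, U10.
  U13's other parents are U2, U3.
  U11 also has parents U1, U10, U12, U14.
  U7 also has parents U1, U8, U10, U12, U14.
MB(U6) = {U1, U2, U3, U7, U8, U10, U11, U12, U13, U14}.
U5 is neither a parent, child, nor co-parent of U6, so it does not belong.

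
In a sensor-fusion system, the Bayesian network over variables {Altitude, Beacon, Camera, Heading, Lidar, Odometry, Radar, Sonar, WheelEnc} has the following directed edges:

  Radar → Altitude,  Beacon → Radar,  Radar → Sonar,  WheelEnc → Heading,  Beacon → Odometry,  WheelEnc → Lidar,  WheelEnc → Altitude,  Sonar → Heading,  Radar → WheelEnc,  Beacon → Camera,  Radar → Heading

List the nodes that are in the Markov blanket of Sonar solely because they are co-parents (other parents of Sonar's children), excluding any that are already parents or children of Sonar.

Children of Sonar: Heading.
  parents(Heading) \ {Sonar} = {Radar, WheelEnc}.
Excluding nodes already adjacent to Sonar (Heading, Radar), the co-parent-only contribution is {WheelEnc}.

{WheelEnc}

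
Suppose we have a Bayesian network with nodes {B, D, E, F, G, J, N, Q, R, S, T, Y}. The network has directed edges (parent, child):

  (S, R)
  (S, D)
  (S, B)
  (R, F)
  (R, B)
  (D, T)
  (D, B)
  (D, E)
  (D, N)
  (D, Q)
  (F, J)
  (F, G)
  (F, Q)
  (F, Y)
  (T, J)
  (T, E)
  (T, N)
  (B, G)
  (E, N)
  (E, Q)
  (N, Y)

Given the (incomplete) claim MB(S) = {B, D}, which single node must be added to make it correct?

S has no parents.
S's children: B, D, R.
Other parents of S's children:
  R: —
  D: —
  B: D, R
MB(S) = {B, D, R}.
Comparing with the claimed set, R is missing.

R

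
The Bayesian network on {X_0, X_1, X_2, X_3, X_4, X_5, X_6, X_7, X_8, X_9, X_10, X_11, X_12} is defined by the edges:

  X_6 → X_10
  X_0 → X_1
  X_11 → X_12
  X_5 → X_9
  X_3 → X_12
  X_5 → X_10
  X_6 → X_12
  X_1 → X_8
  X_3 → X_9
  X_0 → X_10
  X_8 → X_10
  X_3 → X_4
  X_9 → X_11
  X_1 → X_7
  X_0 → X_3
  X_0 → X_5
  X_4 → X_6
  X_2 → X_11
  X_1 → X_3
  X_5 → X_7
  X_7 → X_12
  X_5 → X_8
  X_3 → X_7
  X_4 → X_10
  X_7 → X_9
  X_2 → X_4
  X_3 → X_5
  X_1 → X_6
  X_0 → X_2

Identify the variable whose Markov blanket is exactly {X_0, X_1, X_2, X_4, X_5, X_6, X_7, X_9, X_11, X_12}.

X_3

The target node must have every member of {X_0, X_1, X_2, X_4, X_5, X_6, X_7, X_9, X_11, X_12} as a parent, child, or co-parent, and no others.
Parents of X_3: X_0, X_1; children: X_4, X_5, X_7, X_9, X_12; co-parents: X_0, X_1, X_2, X_5, X_6, X_7, X_11.
These exactly cover the given set, so the node is X_3.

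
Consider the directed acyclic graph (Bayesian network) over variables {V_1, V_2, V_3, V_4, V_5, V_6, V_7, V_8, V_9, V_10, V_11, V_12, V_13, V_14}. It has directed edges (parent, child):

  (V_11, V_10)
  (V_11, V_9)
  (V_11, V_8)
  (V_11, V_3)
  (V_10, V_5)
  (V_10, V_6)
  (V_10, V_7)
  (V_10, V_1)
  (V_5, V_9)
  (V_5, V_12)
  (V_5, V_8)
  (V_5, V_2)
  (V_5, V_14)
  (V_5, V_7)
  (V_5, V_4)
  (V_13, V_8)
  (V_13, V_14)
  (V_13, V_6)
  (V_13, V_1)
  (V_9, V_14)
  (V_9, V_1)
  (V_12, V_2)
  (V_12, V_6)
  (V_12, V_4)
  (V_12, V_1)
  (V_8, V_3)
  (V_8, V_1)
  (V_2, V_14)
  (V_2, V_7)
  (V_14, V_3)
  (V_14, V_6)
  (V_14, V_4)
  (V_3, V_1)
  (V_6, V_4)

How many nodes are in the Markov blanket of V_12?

11

Pa(V_12) = {V_5}.
Ch(V_12) = {V_1, V_2, V_4, V_6}.
For each child, the remaining parents (spouses of V_12):
  parents(V_2) \ {V_12} = {V_5}.
  V_6's other parents are V_10, V_13, V_14.
  V_4 also has parents V_5, V_6, V_14.
  parents(V_1) \ {V_12} = {V_3, V_8, V_9, V_10, V_13}.
MB(V_12) = {V_1, V_2, V_3, V_4, V_5, V_6, V_8, V_9, V_10, V_13, V_14}, which has 11 nodes.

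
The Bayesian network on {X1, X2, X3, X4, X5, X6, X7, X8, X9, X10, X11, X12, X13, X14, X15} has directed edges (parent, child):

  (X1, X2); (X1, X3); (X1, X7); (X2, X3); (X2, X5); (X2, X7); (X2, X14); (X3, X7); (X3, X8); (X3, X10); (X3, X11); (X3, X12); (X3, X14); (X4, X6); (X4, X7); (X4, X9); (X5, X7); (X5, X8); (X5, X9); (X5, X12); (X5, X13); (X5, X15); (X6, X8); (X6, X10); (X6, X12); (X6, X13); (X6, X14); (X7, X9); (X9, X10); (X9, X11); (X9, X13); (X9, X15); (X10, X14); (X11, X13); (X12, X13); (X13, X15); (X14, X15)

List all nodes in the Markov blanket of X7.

{X1, X2, X3, X4, X5, X9}

Children of X7: X9.
X7 has parents X1, X2, X3, X4, X5.
Co-parents of X7 (other parents of its children):
  X9: X4, X5
Union: {X1, X2, X3, X4, X5} ∪ {X9} ∪ {X4, X5} = {X1, X2, X3, X4, X5, X9}.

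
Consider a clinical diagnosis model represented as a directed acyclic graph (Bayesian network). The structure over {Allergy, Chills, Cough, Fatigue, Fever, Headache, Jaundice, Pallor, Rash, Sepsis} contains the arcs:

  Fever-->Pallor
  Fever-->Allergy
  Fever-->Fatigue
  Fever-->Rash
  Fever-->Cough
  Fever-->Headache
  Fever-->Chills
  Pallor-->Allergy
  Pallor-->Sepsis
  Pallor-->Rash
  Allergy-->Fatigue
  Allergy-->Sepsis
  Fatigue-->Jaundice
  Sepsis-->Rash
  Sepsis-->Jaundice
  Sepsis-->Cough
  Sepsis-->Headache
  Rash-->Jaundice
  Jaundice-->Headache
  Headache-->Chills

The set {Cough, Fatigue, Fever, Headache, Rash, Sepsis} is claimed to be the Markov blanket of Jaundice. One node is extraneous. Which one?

The Markov blanket of a node is its parents, its children, and the other parents of its children.
Children of Jaundice: Headache.
Pa(Jaundice) = {Fatigue, Rash, Sepsis}.
For each child, the remaining parents (spouses of Jaundice):
  Headache also has parents Fever, Sepsis.
MB(Jaundice) = {Fatigue, Fever, Headache, Rash, Sepsis}.
Cough is neither a parent, child, nor co-parent of Jaundice, so it does not belong.

Cough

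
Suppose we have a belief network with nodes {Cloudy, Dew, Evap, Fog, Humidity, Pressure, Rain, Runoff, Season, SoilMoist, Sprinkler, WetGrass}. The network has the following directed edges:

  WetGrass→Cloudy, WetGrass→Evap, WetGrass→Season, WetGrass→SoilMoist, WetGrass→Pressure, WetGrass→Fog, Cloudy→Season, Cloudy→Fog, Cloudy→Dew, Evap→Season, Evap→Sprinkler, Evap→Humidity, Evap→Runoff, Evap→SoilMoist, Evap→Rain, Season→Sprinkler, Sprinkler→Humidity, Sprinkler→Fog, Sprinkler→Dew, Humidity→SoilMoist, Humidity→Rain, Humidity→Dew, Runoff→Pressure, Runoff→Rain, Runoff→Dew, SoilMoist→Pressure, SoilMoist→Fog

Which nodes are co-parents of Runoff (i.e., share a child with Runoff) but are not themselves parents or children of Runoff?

{Cloudy, Humidity, SoilMoist, Sprinkler, WetGrass}

Children of Runoff: Dew, Pressure, Rain.
  Pressure also has parents SoilMoist, WetGrass.
  Rain also has parents Evap, Humidity.
  Dew also has parents Cloudy, Humidity, Sprinkler.
Excluding nodes already adjacent to Runoff (Dew, Evap, Pressure, Rain), the co-parent-only contribution is {Cloudy, Humidity, SoilMoist, Sprinkler, WetGrass}.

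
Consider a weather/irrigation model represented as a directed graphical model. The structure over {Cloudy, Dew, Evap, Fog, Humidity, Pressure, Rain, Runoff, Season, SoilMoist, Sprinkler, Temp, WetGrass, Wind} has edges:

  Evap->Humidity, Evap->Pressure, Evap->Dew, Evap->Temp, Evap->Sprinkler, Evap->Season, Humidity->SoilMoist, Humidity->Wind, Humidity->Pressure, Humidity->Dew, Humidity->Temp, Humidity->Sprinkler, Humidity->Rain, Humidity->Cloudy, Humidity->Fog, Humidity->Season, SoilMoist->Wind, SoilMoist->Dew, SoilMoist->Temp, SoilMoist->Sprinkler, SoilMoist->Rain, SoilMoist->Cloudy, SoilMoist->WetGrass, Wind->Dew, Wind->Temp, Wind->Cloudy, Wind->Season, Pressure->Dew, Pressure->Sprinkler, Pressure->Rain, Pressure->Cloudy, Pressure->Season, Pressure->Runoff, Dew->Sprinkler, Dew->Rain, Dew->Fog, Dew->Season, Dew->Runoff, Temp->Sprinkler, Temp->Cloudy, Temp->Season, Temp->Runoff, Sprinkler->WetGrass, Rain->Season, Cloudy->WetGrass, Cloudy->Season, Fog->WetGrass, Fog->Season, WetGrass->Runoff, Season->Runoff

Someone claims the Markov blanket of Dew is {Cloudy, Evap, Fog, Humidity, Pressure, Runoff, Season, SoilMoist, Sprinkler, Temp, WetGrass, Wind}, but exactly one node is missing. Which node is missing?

Rain

A node's Markov blanket = Pa ∪ Ch ∪ (parents of Ch other than the node itself).
Parents of Dew: Evap, Humidity, Pressure, SoilMoist, Wind.
Dew has children Fog, Rain, Runoff, Season, Sprinkler.
Parents of each child, excluding Dew:
  Sprinkler: Evap, Humidity, Pressure, SoilMoist, Temp
  Rain: Humidity, Pressure, SoilMoist
  Fog: Humidity
  Season: Cloudy, Evap, Fog, Humidity, Pressure, Rain, Temp, Wind
  Runoff: Pressure, Season, Temp, WetGrass
MB(Dew) = {Cloudy, Evap, Fog, Humidity, Pressure, Rain, Runoff, Season, SoilMoist, Sprinkler, Temp, WetGrass, Wind}.
Comparing with the claimed set, Rain is missing.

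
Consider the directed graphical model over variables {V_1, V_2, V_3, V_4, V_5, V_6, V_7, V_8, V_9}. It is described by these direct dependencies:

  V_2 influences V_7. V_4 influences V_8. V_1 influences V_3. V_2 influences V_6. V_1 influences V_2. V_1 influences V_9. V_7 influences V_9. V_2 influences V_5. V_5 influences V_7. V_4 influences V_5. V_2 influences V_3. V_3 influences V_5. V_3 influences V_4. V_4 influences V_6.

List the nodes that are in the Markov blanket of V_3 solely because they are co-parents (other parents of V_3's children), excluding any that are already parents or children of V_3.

{}

Children of V_3: V_4, V_5.
  V_4 has no other parent.
  V_5 also has parents V_2, V_4.
Excluding nodes already adjacent to V_3 (V_1, V_2, V_4, V_5), the co-parent-only contribution is {}.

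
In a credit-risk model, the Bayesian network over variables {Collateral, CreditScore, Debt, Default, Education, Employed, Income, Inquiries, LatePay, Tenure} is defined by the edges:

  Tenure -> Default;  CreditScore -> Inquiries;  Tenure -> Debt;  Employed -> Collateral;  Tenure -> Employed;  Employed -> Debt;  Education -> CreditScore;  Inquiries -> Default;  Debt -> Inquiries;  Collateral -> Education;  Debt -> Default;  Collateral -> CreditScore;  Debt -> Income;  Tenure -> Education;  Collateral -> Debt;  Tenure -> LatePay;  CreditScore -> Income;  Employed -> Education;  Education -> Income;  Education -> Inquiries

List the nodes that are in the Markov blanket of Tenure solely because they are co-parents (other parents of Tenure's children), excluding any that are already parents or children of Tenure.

Children of Tenure: Debt, Default, Education, Employed, LatePay.
  Employed: —
  Education: Collateral, Employed
  LatePay: —
  Debt: Collateral, Employed
  Default: Debt, Inquiries
Excluding nodes already adjacent to Tenure (Debt, Default, Education, Employed, LatePay), the co-parent-only contribution is {Collateral, Inquiries}.

{Collateral, Inquiries}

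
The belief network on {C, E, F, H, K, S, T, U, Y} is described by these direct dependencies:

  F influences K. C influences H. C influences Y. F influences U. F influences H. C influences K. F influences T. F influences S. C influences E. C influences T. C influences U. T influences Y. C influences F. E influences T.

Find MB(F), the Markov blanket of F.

A node's Markov blanket = Pa ∪ Ch ∪ (parents of Ch other than the node itself).
F has children H, K, S, T, U.
Pa(F) = {C}.
Other parents of F's children:
  H's other parent is C.
  parents(K) \ {F} = {C}.
  S has no other parent.
  T's other parents are C, E.
  parents(U) \ {F} = {C}.
So the Markov blanket of F is {C, E, H, K, S, T, U}.

{C, E, H, K, S, T, U}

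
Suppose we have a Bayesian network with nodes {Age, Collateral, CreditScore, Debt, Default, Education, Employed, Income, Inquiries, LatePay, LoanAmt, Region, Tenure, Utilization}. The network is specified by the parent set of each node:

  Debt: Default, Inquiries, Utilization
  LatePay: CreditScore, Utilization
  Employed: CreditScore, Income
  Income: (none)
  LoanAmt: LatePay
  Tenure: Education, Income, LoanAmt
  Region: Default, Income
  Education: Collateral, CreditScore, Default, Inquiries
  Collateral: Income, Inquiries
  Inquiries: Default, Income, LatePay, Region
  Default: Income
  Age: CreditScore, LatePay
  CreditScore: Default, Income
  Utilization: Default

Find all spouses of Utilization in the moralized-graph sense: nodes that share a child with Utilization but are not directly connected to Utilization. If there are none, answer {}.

{CreditScore, Inquiries}

Children of Utilization: Debt, LatePay.
  parents(LatePay) \ {Utilization} = {CreditScore}.
  Debt also has parents Default, Inquiries.
Excluding nodes already adjacent to Utilization (Debt, Default, LatePay), the co-parent-only contribution is {CreditScore, Inquiries}.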